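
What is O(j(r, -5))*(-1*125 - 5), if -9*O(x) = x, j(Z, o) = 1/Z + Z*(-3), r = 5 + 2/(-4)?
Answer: -15535/81 ≈ -191.79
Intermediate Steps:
r = 9/2 (r = 5 + 2*(-1/4) = 5 - 1/2 = 9/2 ≈ 4.5000)
j(Z, o) = 1/Z - 3*Z
O(x) = -x/9
O(j(r, -5))*(-1*125 - 5) = (-(1/(9/2) - 3*9/2)/9)*(-1*125 - 5) = (-(2/9 - 27/2)/9)*(-125 - 5) = -1/9*(-239/18)*(-130) = (239/162)*(-130) = -15535/81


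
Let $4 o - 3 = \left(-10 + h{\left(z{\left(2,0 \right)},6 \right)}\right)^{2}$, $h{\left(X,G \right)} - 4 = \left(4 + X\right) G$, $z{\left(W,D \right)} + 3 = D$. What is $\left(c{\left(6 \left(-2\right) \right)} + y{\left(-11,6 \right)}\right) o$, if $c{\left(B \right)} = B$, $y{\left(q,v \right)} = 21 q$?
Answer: $- \frac{729}{4} \approx -182.25$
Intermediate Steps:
$z{\left(W,D \right)} = -3 + D$
$h{\left(X,G \right)} = 4 + G \left(4 + X\right)$ ($h{\left(X,G \right)} = 4 + \left(4 + X\right) G = 4 + G \left(4 + X\right)$)
$o = \frac{3}{4}$ ($o = \frac{3}{4} + \frac{\left(-10 + \left(4 + 4 \cdot 6 + 6 \left(-3 + 0\right)\right)\right)^{2}}{4} = \frac{3}{4} + \frac{\left(-10 + \left(4 + 24 + 6 \left(-3\right)\right)\right)^{2}}{4} = \frac{3}{4} + \frac{\left(-10 + \left(4 + 24 - 18\right)\right)^{2}}{4} = \frac{3}{4} + \frac{\left(-10 + 10\right)^{2}}{4} = \frac{3}{4} + \frac{0^{2}}{4} = \frac{3}{4} + \frac{1}{4} \cdot 0 = \frac{3}{4} + 0 = \frac{3}{4} \approx 0.75$)
$\left(c{\left(6 \left(-2\right) \right)} + y{\left(-11,6 \right)}\right) o = \left(6 \left(-2\right) + 21 \left(-11\right)\right) \frac{3}{4} = \left(-12 - 231\right) \frac{3}{4} = \left(-243\right) \frac{3}{4} = - \frac{729}{4}$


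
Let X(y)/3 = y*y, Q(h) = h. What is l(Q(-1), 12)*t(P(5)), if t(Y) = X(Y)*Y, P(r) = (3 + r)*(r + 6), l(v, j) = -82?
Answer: -167642112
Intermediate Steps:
X(y) = 3*y² (X(y) = 3*(y*y) = 3*y²)
P(r) = (3 + r)*(6 + r)
t(Y) = 3*Y³ (t(Y) = (3*Y²)*Y = 3*Y³)
l(Q(-1), 12)*t(P(5)) = -246*(18 + 5² + 9*5)³ = -246*(18 + 25 + 45)³ = -246*88³ = -246*681472 = -82*2044416 = -167642112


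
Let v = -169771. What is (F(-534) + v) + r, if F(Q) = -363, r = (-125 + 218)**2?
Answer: -161485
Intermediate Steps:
r = 8649 (r = 93**2 = 8649)
(F(-534) + v) + r = (-363 - 169771) + 8649 = -170134 + 8649 = -161485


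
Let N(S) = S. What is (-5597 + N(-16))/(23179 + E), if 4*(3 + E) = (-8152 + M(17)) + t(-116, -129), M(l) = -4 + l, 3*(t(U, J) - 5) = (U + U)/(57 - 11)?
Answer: -774594/2917607 ≈ -0.26549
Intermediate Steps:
t(U, J) = 5 + U/69 (t(U, J) = 5 + ((U + U)/(57 - 11))/3 = 5 + ((2*U)/46)/3 = 5 + ((2*U)*(1/46))/3 = 5 + (U/23)/3 = 5 + U/69)
E = -281095/138 (E = -3 + ((-8152 + (-4 + 17)) + (5 + (1/69)*(-116)))/4 = -3 + ((-8152 + 13) + (5 - 116/69))/4 = -3 + (-8139 + 229/69)/4 = -3 + (¼)*(-561362/69) = -3 - 280681/138 = -281095/138 ≈ -2036.9)
(-5597 + N(-16))/(23179 + E) = (-5597 - 16)/(23179 - 281095/138) = -5613/2917607/138 = -5613*138/2917607 = -774594/2917607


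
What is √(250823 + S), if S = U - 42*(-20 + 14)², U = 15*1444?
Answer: √270971 ≈ 520.55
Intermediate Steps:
U = 21660
S = 20148 (S = 21660 - 42*(-20 + 14)² = 21660 - 42*(-6)² = 21660 - 42*36 = 21660 - 1*1512 = 21660 - 1512 = 20148)
√(250823 + S) = √(250823 + 20148) = √270971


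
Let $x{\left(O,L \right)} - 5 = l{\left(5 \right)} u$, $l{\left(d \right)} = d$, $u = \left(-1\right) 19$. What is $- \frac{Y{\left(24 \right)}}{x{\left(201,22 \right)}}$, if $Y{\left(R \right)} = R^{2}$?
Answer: $\frac{32}{5} \approx 6.4$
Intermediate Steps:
$u = -19$
$x{\left(O,L \right)} = -90$ ($x{\left(O,L \right)} = 5 + 5 \left(-19\right) = 5 - 95 = -90$)
$- \frac{Y{\left(24 \right)}}{x{\left(201,22 \right)}} = - \frac{24^{2}}{-90} = - \frac{576 \left(-1\right)}{90} = \left(-1\right) \left(- \frac{32}{5}\right) = \frac{32}{5}$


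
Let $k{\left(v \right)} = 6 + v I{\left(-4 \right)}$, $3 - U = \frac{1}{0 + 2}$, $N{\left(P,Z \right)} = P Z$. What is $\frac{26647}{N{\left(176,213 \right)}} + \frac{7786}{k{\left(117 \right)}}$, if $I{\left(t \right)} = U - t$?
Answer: $\frac{69401443}{6385456} \approx 10.869$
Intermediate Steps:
$U = \frac{5}{2}$ ($U = 3 - \frac{1}{0 + 2} = 3 - \frac{1}{2} = \frac{5}{2} \approx 2.5$)
$I{\left(t \right)} = \frac{5}{2} - t$
$k{\left(v \right)} = 6 + \frac{13 v}{2}$ ($k{\left(v \right)} = 6 + v \left(\frac{5}{2} - -4\right) = 6 + v \left(\frac{5}{2} + 4\right) = 6 + v \frac{13}{2} = 6 + \frac{13 v}{2}$)
$\frac{26647}{N{\left(176,213 \right)}} + \frac{7786}{k{\left(117 \right)}} = \frac{26647}{176 \cdot 213} + \frac{7786}{6 + \frac{13}{2} \cdot 117} = \frac{26647}{37488} + \frac{7786}{6 + \frac{1521}{2}} = 26647 \cdot \frac{1}{37488} + \frac{7786}{\frac{1533}{2}} = \frac{26647}{37488} + 7786 \cdot \frac{2}{1533} = \frac{26647}{37488} + \frac{15572}{1533} = \frac{69401443}{6385456}$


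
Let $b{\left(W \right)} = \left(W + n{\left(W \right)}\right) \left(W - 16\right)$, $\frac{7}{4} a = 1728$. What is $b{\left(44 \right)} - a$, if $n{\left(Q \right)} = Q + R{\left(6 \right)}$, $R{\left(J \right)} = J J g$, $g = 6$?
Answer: $\frac{52672}{7} \approx 7524.6$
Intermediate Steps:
$a = \frac{6912}{7}$ ($a = \frac{4}{7} \cdot 1728 = \frac{6912}{7} \approx 987.43$)
$R{\left(J \right)} = 6 J^{2}$ ($R{\left(J \right)} = J J 6 = J^{2} \cdot 6 = 6 J^{2}$)
$n{\left(Q \right)} = 216 + Q$ ($n{\left(Q \right)} = Q + 6 \cdot 6^{2} = Q + 6 \cdot 36 = Q + 216 = 216 + Q$)
$b{\left(W \right)} = \left(-16 + W\right) \left(216 + 2 W\right)$ ($b{\left(W \right)} = \left(W + \left(216 + W\right)\right) \left(W - 16\right) = \left(216 + 2 W\right) \left(-16 + W\right) = \left(-16 + W\right) \left(216 + 2 W\right)$)
$b{\left(44 \right)} - a = \left(-3456 + 2 \cdot 44^{2} + 184 \cdot 44\right) - \frac{6912}{7} = \left(-3456 + 2 \cdot 1936 + 8096\right) - \frac{6912}{7} = \left(-3456 + 3872 + 8096\right) - \frac{6912}{7} = 8512 - \frac{6912}{7} = \frac{52672}{7}$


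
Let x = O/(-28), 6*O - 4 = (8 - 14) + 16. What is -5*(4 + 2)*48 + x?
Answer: -17281/12 ≈ -1440.1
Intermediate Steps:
O = 7/3 (O = ⅔ + ((8 - 14) + 16)/6 = ⅔ + (-6 + 16)/6 = ⅔ + (⅙)*10 = ⅔ + 5/3 = 7/3 ≈ 2.3333)
x = -1/12 (x = (7/3)/(-28) = (7/3)*(-1/28) = -1/12 ≈ -0.083333)
-5*(4 + 2)*48 + x = -5*(4 + 2)*48 - 1/12 = -5*6*48 - 1/12 = -30*48 - 1/12 = -1440 - 1/12 = -17281/12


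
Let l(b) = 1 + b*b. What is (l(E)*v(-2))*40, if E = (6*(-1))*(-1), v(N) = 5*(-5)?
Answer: -37000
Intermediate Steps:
v(N) = -25
E = 6 (E = -6*(-1) = 6)
l(b) = 1 + b**2
(l(E)*v(-2))*40 = ((1 + 6**2)*(-25))*40 = ((1 + 36)*(-25))*40 = (37*(-25))*40 = -925*40 = -37000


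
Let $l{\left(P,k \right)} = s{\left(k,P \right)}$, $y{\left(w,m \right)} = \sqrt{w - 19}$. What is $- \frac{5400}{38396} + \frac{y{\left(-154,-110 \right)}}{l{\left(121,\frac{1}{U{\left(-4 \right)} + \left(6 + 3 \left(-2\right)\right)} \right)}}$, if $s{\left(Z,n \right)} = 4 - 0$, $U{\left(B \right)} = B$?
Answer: $- \frac{1350}{9599} + \frac{i \sqrt{173}}{4} \approx -0.14064 + 3.2882 i$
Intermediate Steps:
$y{\left(w,m \right)} = \sqrt{-19 + w}$
$s{\left(Z,n \right)} = 4$ ($s{\left(Z,n \right)} = 4 + 0 = 4$)
$l{\left(P,k \right)} = 4$
$- \frac{5400}{38396} + \frac{y{\left(-154,-110 \right)}}{l{\left(121,\frac{1}{U{\left(-4 \right)} + \left(6 + 3 \left(-2\right)\right)} \right)}} = - \frac{5400}{38396} + \frac{\sqrt{-19 - 154}}{4} = \left(-5400\right) \frac{1}{38396} + \sqrt{-173} \cdot \frac{1}{4} = - \frac{1350}{9599} + i \sqrt{173} \cdot \frac{1}{4} = - \frac{1350}{9599} + \frac{i \sqrt{173}}{4}$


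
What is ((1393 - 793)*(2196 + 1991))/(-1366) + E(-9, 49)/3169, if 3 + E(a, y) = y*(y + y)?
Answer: -3977303183/2164427 ≈ -1837.6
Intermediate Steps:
E(a, y) = -3 + 2*y² (E(a, y) = -3 + y*(y + y) = -3 + y*(2*y) = -3 + 2*y²)
((1393 - 793)*(2196 + 1991))/(-1366) + E(-9, 49)/3169 = ((1393 - 793)*(2196 + 1991))/(-1366) + (-3 + 2*49²)/3169 = (600*4187)*(-1/1366) + (-3 + 2*2401)*(1/3169) = 2512200*(-1/1366) + (-3 + 4802)*(1/3169) = -1256100/683 + 4799*(1/3169) = -1256100/683 + 4799/3169 = -3977303183/2164427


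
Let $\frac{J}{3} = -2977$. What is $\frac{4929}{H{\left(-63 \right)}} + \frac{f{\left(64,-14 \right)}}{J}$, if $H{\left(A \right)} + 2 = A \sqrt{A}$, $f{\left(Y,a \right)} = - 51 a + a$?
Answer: $\frac{- 132300 \sqrt{7} + 44022299 i}{8931 \left(- 2 i + 189 \sqrt{7}\right)} \approx -0.1178 + 9.8569 i$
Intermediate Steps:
$J = -8931$ ($J = 3 \left(-2977\right) = -8931$)
$f{\left(Y,a \right)} = - 50 a$
$H{\left(A \right)} = -2 + A^{\frac{3}{2}}$ ($H{\left(A \right)} = -2 + A \sqrt{A} = -2 + A^{\frac{3}{2}}$)
$\frac{4929}{H{\left(-63 \right)}} + \frac{f{\left(64,-14 \right)}}{J} = \frac{4929}{-2 + \left(-63\right)^{\frac{3}{2}}} + \frac{\left(-50\right) \left(-14\right)}{-8931} = \frac{4929}{-2 - 189 i \sqrt{7}} + 700 \left(- \frac{1}{8931}\right) = \frac{4929}{-2 - 189 i \sqrt{7}} - \frac{700}{8931} = - \frac{700}{8931} + \frac{4929}{-2 - 189 i \sqrt{7}}$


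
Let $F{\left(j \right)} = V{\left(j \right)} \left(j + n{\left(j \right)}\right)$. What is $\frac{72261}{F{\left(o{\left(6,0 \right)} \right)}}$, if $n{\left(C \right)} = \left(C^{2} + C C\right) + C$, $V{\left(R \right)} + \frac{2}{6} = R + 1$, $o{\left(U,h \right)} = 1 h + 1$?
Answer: $\frac{216783}{20} \approx 10839.0$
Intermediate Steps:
$o{\left(U,h \right)} = 1 + h$ ($o{\left(U,h \right)} = h + 1 = 1 + h$)
$V{\left(R \right)} = \frac{2}{3} + R$ ($V{\left(R \right)} = - \frac{1}{3} + \left(R + 1\right) = - \frac{1}{3} + \left(1 + R\right) = \frac{2}{3} + R$)
$n{\left(C \right)} = C + 2 C^{2}$ ($n{\left(C \right)} = \left(C^{2} + C^{2}\right) + C = 2 C^{2} + C = C + 2 C^{2}$)
$F{\left(j \right)} = \left(\frac{2}{3} + j\right) \left(j + j \left(1 + 2 j\right)\right)$
$\frac{72261}{F{\left(o{\left(6,0 \right)} \right)}} = \frac{72261}{\frac{2}{3} \left(1 + 0\right) \left(1 + \left(1 + 0\right)\right) \left(2 + 3 \left(1 + 0\right)\right)} = \frac{72261}{\frac{2}{3} \cdot 1 \left(1 + 1\right) \left(2 + 3 \cdot 1\right)} = \frac{72261}{\frac{2}{3} \cdot 1 \cdot 2 \left(2 + 3\right)} = \frac{72261}{\frac{2}{3} \cdot 1 \cdot 2 \cdot 5} = \frac{72261}{\frac{20}{3}} = 72261 \cdot \frac{3}{20} = \frac{216783}{20}$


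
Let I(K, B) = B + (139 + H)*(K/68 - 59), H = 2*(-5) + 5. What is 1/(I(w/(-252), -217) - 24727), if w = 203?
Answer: -1224/40210343 ≈ -3.0440e-5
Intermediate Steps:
H = -5 (H = -10 + 5 = -5)
I(K, B) = -7906 + B + 67*K/34 (I(K, B) = B + (139 - 5)*(K/68 - 59) = B + 134*(K*(1/68) - 59) = B + 134*(K/68 - 59) = B + 134*(-59 + K/68) = B + (-7906 + 67*K/34) = -7906 + B + 67*K/34)
1/(I(w/(-252), -217) - 24727) = 1/((-7906 - 217 + 67*(203/(-252))/34) - 24727) = 1/((-7906 - 217 + 67*(203*(-1/252))/34) - 24727) = 1/((-7906 - 217 + (67/34)*(-29/36)) - 24727) = 1/((-7906 - 217 - 1943/1224) - 24727) = 1/(-9944495/1224 - 24727) = 1/(-40210343/1224) = -1224/40210343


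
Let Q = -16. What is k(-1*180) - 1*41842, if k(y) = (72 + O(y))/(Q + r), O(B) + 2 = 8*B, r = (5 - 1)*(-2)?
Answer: -501419/12 ≈ -41785.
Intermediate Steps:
r = -8 (r = 4*(-2) = -8)
O(B) = -2 + 8*B
k(y) = -35/12 - y/3 (k(y) = (72 + (-2 + 8*y))/(-16 - 8) = (70 + 8*y)/(-24) = (70 + 8*y)*(-1/24) = -35/12 - y/3)
k(-1*180) - 1*41842 = (-35/12 - (-1)*180/3) - 1*41842 = (-35/12 - 1/3*(-180)) - 41842 = (-35/12 + 60) - 41842 = 685/12 - 41842 = -501419/12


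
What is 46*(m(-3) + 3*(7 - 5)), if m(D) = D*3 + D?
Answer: -276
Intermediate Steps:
m(D) = 4*D (m(D) = 3*D + D = 4*D)
46*(m(-3) + 3*(7 - 5)) = 46*(4*(-3) + 3*(7 - 5)) = 46*(-12 + 3*2) = 46*(-12 + 6) = 46*(-6) = -276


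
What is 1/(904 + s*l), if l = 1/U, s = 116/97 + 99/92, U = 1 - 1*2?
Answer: 8924/8047021 ≈ 0.0011090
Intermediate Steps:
U = -1 (U = 1 - 2 = -1)
s = 20275/8924 (s = 116*(1/97) + 99*(1/92) = 116/97 + 99/92 = 20275/8924 ≈ 2.2720)
l = -1 (l = 1/(-1) = -1)
1/(904 + s*l) = 1/(904 + (20275/8924)*(-1)) = 1/(904 - 20275/8924) = 1/(8047021/8924) = 8924/8047021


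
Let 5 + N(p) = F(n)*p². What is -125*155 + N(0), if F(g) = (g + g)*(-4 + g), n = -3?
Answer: -19380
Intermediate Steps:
F(g) = 2*g*(-4 + g) (F(g) = (2*g)*(-4 + g) = 2*g*(-4 + g))
N(p) = -5 + 42*p² (N(p) = -5 + (2*(-3)*(-4 - 3))*p² = -5 + (2*(-3)*(-7))*p² = -5 + 42*p²)
-125*155 + N(0) = -125*155 + (-5 + 42*0²) = -19375 + (-5 + 42*0) = -19375 + (-5 + 0) = -19375 - 5 = -19380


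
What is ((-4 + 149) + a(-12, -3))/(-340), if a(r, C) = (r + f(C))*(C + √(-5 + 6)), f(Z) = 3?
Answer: -163/340 ≈ -0.47941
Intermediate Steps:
a(r, C) = (1 + C)*(3 + r) (a(r, C) = (r + 3)*(C + √(-5 + 6)) = (3 + r)*(C + √1) = (3 + r)*(C + 1) = (3 + r)*(1 + C) = (1 + C)*(3 + r))
((-4 + 149) + a(-12, -3))/(-340) = ((-4 + 149) + (3 - 12 + 3*(-3) - 3*(-12)))/(-340) = (145 + (3 - 12 - 9 + 36))*(-1/340) = (145 + 18)*(-1/340) = 163*(-1/340) = -163/340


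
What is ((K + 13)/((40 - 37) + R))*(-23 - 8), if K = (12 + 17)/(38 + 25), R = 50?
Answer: -496/63 ≈ -7.8730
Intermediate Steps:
K = 29/63 ≈ 0.46032
((K + 13)/((40 - 37) + R))*(-23 - 8) = ((29/63 + 13)/((40 - 37) + 50))*(-23 - 8) = (848/(63*(3 + 50)))*(-31) = ((848/63)/53)*(-31) = ((848/63)*(1/53))*(-31) = (16/63)*(-31) = -496/63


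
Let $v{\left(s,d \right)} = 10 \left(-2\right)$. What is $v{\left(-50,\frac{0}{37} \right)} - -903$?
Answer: $883$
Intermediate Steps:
$v{\left(s,d \right)} = -20$
$v{\left(-50,\frac{0}{37} \right)} - -903 = -20 - -903 = -20 + 903 = 883$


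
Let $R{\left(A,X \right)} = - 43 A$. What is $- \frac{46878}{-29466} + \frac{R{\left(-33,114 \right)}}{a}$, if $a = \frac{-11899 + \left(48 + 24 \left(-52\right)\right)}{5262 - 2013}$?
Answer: $- \frac{22538993054}{64329189} \approx -350.37$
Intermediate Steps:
$a = - \frac{13099}{3249}$ ($a = \frac{-11899 + \left(48 - 1248\right)}{3249} = \left(-11899 - 1200\right) \frac{1}{3249} = \left(-13099\right) \frac{1}{3249} = - \frac{13099}{3249} \approx -4.0317$)
$- \frac{46878}{-29466} + \frac{R{\left(-33,114 \right)}}{a} = - \frac{46878}{-29466} + \frac{\left(-43\right) \left(-33\right)}{- \frac{13099}{3249}} = \left(-46878\right) \left(- \frac{1}{29466}\right) + 1419 \left(- \frac{3249}{13099}\right) = \frac{7813}{4911} - \frac{4610331}{13099} = - \frac{22538993054}{64329189}$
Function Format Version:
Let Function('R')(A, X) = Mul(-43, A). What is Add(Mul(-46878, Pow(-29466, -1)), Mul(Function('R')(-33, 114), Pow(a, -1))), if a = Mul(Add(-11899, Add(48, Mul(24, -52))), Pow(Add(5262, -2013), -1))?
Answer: Rational(-22538993054, 64329189) ≈ -350.37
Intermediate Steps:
a = Rational(-13099, 3249) (a = Mul(Add(-11899, Add(48, -1248)), Pow(3249, -1)) = Mul(Add(-11899, -1200), Rational(1, 3249)) = Mul(-13099, Rational(1, 3249)) = Rational(-13099, 3249) ≈ -4.0317)
Add(Mul(-46878, Pow(-29466, -1)), Mul(Function('R')(-33, 114), Pow(a, -1))) = Add(Mul(-46878, Pow(-29466, -1)), Mul(Mul(-43, -33), Pow(Rational(-13099, 3249), -1))) = Add(Mul(-46878, Rational(-1, 29466)), Mul(1419, Rational(-3249, 13099))) = Add(Rational(7813, 4911), Rational(-4610331, 13099)) = Rational(-22538993054, 64329189)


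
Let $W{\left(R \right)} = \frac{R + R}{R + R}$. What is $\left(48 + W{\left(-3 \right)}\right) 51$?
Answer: $2499$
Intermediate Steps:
$W{\left(R \right)} = 1$ ($W{\left(R \right)} = \frac{2 R}{2 R} = 2 R \frac{1}{2 R} = 1$)
$\left(48 + W{\left(-3 \right)}\right) 51 = \left(48 + 1\right) 51 = 49 \cdot 51 = 2499$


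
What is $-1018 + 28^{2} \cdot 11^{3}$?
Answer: $1042486$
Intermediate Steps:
$-1018 + 28^{2} \cdot 11^{3} = -1018 + 784 \cdot 1331 = -1018 + 1043504 = 1042486$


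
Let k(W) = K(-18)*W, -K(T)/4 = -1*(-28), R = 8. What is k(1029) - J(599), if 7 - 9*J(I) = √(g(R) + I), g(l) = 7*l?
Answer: -1037239/9 + √655/9 ≈ -1.1525e+5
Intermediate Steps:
K(T) = -112 (K(T) = -(-4)*(-28) = -4*28 = -112)
k(W) = -112*W
J(I) = 7/9 - √(56 + I)/9 (J(I) = 7/9 - √(7*8 + I)/9 = 7/9 - √(56 + I)/9)
k(1029) - J(599) = -112*1029 - (7/9 - √(56 + 599)/9) = -115248 - (7/9 - √655/9) = -115248 + (-7/9 + √655/9) = -1037239/9 + √655/9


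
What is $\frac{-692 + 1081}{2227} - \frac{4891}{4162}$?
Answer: $- \frac{9273239}{9268774} \approx -1.0005$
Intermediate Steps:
$\frac{-692 + 1081}{2227} - \frac{4891}{4162} = 389 \cdot \frac{1}{2227} - \frac{4891}{4162} = \frac{389}{2227} - \frac{4891}{4162} = - \frac{9273239}{9268774}$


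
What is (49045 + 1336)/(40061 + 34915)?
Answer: 50381/74976 ≈ 0.67196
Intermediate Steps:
(49045 + 1336)/(40061 + 34915) = 50381/74976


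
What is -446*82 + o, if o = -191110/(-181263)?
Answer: -6628959326/181263 ≈ -36571.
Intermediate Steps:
o = 191110/181263 (o = -191110*(-1/181263) = 191110/181263 ≈ 1.0543)
-446*82 + o = -446*82 + 191110/181263 = -36572 + 191110/181263 = -6628959326/181263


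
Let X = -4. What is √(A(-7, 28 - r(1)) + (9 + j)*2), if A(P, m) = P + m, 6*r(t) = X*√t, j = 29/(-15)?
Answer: √895/5 ≈ 5.9833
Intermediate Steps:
j = -29/15 (j = 29*(-1/15) = -29/15 ≈ -1.9333)
r(t) = -2*√t/3 (r(t) = (-4*√t)/6 = -2*√t/3)
√(A(-7, 28 - r(1)) + (9 + j)*2) = √((-7 + (28 - (-2)*√1/3)) + (9 - 29/15)*2) = √((-7 + (28 - (-2)/3)) + (106/15)*2) = √((-7 + (28 - 1*(-⅔))) + 212/15) = √((-7 + (28 + ⅔)) + 212/15) = √((-7 + 86/3) + 212/15) = √(65/3 + 212/15) = √(179/5) = √895/5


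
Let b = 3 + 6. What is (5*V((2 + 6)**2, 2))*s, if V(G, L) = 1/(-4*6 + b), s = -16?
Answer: 16/3 ≈ 5.3333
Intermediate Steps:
b = 9
V(G, L) = -1/15 (V(G, L) = 1/(-4*6 + 9) = 1/(-24 + 9) = 1/(-15) = -1/15)
(5*V((2 + 6)**2, 2))*s = (5*(-1/15))*(-16) = -1/3*(-16) = 16/3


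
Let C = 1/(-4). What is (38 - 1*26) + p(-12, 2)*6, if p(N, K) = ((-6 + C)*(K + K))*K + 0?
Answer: -288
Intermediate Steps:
C = -¼ (C = 1*(-¼) = -¼ ≈ -0.25000)
p(N, K) = -25*K²/2 (p(N, K) = ((-6 - ¼)*(K + K))*K + 0 = (-25*K/2)*K + 0 = -25*K²/2 + 0 = -25*K²/2)
(38 - 1*26) + p(-12, 2)*6 = (38 - 1*26) - 25/2*2²*6 = (38 - 26) - 25/2*4*6 = 12 - 50*6 = 12 - 300 = -288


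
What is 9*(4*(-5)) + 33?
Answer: -147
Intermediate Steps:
9*(4*(-5)) + 33 = 9*(-20) + 33 = -180 + 33 = -147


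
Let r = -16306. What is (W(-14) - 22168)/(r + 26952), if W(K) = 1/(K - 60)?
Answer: -1640433/787804 ≈ -2.0823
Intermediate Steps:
W(K) = 1/(-60 + K)
(W(-14) - 22168)/(r + 26952) = (1/(-60 - 14) - 22168)/(-16306 + 26952) = (1/(-74) - 22168)/10646 = (-1/74 - 22168)*(1/10646) = -1640433/74*1/10646 = -1640433/787804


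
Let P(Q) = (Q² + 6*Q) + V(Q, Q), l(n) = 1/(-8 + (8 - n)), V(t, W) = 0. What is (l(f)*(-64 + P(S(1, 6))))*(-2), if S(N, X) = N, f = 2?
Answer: -57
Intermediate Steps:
l(n) = -1/n (l(n) = 1/(-n) = -1/n)
P(Q) = Q² + 6*Q (P(Q) = (Q² + 6*Q) + 0 = Q² + 6*Q)
(l(f)*(-64 + P(S(1, 6))))*(-2) = ((-1/2)*(-64 + 1*(6 + 1)))*(-2) = ((-1*½)*(-64 + 1*7))*(-2) = -(-64 + 7)/2*(-2) = -½*(-57)*(-2) = (57/2)*(-2) = -57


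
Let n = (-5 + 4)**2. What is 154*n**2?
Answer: 154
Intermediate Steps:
n = 1 (n = (-1)**2 = 1)
154*n**2 = 154*1**2 = 154*1 = 154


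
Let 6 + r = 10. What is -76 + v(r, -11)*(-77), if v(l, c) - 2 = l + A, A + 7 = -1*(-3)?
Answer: -230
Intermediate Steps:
r = 4 (r = -6 + 10 = 4)
A = -4 (A = -7 - 1*(-3) = -7 + 3 = -4)
v(l, c) = -2 + l (v(l, c) = 2 + (l - 4) = 2 + (-4 + l) = -2 + l)
-76 + v(r, -11)*(-77) = -76 + (-2 + 4)*(-77) = -76 + 2*(-77) = -76 - 154 = -230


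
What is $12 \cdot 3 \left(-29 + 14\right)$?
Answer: $-540$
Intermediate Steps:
$12 \cdot 3 \left(-29 + 14\right) = 12 \cdot 3 \left(-15\right) = 12 \left(-45\right) = -540$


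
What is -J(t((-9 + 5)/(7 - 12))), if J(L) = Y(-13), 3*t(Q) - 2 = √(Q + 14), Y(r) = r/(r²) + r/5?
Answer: 174/65 ≈ 2.6769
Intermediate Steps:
Y(r) = 1/r + r/5 (Y(r) = r/r² + r*(⅕) = 1/r + r/5)
t(Q) = ⅔ + √(14 + Q)/3 (t(Q) = ⅔ + √(Q + 14)/3 = ⅔ + √(14 + Q)/3)
J(L) = -174/65 (J(L) = 1/(-13) + (⅕)*(-13) = -1/13 - 13/5 = -174/65)
-J(t((-9 + 5)/(7 - 12))) = -1*(-174/65) = 174/65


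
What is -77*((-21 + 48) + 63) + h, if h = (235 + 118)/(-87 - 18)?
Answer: -728003/105 ≈ -6933.4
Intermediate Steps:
h = -353/105 (h = 353/(-105) = 353*(-1/105) = -353/105 ≈ -3.3619)
-77*((-21 + 48) + 63) + h = -77*((-21 + 48) + 63) - 353/105 = -77*(27 + 63) - 353/105 = -77*90 - 353/105 = -6930 - 353/105 = -728003/105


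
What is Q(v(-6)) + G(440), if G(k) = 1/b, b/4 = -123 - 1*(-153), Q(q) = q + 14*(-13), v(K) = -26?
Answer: -24959/120 ≈ -207.99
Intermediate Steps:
Q(q) = -182 + q (Q(q) = q - 182 = -182 + q)
b = 120 (b = 4*(-123 - 1*(-153)) = 4*(-123 + 153) = 4*30 = 120)
G(k) = 1/120
Q(v(-6)) + G(440) = (-182 - 26) + 1/120 = -208 + 1/120 = -24959/120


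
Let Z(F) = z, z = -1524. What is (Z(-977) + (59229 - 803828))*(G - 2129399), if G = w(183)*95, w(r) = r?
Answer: 1575822221722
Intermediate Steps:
Z(F) = -1524
G = 17385 (G = 183*95 = 17385)
(Z(-977) + (59229 - 803828))*(G - 2129399) = (-1524 + (59229 - 803828))*(17385 - 2129399) = (-1524 - 744599)*(-2112014) = -746123*(-2112014) = 1575822221722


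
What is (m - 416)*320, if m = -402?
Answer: -261760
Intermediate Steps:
(m - 416)*320 = (-402 - 416)*320 = -818*320 = -261760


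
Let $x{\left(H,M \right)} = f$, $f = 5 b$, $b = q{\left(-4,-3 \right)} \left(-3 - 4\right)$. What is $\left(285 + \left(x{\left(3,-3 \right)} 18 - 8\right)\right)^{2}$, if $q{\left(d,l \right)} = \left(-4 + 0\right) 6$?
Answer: $237067609$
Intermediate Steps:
$q{\left(d,l \right)} = -24$ ($q{\left(d,l \right)} = \left(-4\right) 6 = -24$)
$b = 168$ ($b = - 24 \left(-3 - 4\right) = \left(-24\right) \left(-7\right) = 168$)
$f = 840$ ($f = 5 \cdot 168 = 840$)
$x{\left(H,M \right)} = 840$
$\left(285 + \left(x{\left(3,-3 \right)} 18 - 8\right)\right)^{2} = \left(285 + \left(840 \cdot 18 - 8\right)\right)^{2} = \left(285 + \left(15120 - 8\right)\right)^{2} = \left(285 + 15112\right)^{2} = 15397^{2} = 237067609$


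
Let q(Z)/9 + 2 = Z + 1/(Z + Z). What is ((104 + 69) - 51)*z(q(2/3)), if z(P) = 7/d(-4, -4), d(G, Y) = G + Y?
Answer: -427/4 ≈ -106.75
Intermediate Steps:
q(Z) = -18 + 9*Z + 9/(2*Z) (q(Z) = -18 + 9*(Z + 1/(Z + Z)) = -18 + 9*(Z + 1/(2*Z)) = -18 + (9*Z + 9/(2*Z)) = -18 + 9*Z + 9/(2*Z))
z(P) = -7/8 (z(P) = 7/(-4 - 4) = 7/(-8) = 7*(-⅛) = -7/8)
((104 + 69) - 51)*z(q(2/3)) = ((104 + 69) - 51)*(-7/8) = (173 - 51)*(-7/8) = 122*(-7/8) = -427/4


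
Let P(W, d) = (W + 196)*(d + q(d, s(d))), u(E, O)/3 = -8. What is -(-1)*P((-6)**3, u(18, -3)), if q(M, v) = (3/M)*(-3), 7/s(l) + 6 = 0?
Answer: 945/2 ≈ 472.50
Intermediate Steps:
u(E, O) = -24 (u(E, O) = 3*(-8) = -24)
s(l) = -7/6 (s(l) = 7/(-6 + 0) = 7/(-6) = 7*(-1/6) = -7/6)
q(M, v) = -9/M
P(W, d) = (196 + W)*(d - 9/d) (P(W, d) = (W + 196)*(d - 9/d) = (196 + W)*(d - 9/d))
-(-1)*P((-6)**3, u(18, -3)) = -(-1)*(-1764 - 9*(-6)**3 + (-24)**2*(196 + (-6)**3))/(-24) = -(-1)*(-(-1764 - 9*(-216) + 576*(196 - 216))/24) = -(-1)*(-(-1764 + 1944 + 576*(-20))/24) = -(-1)*(-(-1764 + 1944 - 11520)/24) = -(-1)*(-1/24*(-11340)) = -(-1)*945/2 = -1*(-945/2) = 945/2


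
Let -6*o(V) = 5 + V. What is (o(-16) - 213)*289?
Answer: -366163/6 ≈ -61027.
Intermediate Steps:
o(V) = -⅚ - V/6 (o(V) = -(5 + V)/6 = -⅚ - V/6)
(o(-16) - 213)*289 = ((-⅚ - ⅙*(-16)) - 213)*289 = ((-⅚ + 8/3) - 213)*289 = (11/6 - 213)*289 = -1267/6*289 = -366163/6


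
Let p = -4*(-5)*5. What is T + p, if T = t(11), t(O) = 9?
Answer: 109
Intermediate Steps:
T = 9
p = 100 (p = 20*5 = 100)
T + p = 9 + 100 = 109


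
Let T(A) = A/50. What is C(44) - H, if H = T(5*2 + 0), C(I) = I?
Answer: 219/5 ≈ 43.800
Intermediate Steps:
T(A) = A/50 (T(A) = A*(1/50) = A/50)
H = ⅕ (H = (5*2 + 0)/50 = (10 + 0)/50 = (1/50)*10 = ⅕ ≈ 0.20000)
C(44) - H = 44 - 1*⅕ = 44 - ⅕ = 219/5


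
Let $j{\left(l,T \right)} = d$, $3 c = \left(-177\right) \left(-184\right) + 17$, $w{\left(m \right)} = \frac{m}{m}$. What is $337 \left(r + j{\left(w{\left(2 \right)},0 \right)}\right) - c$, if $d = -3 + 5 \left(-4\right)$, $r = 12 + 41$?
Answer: $- \frac{2255}{3} \approx -751.67$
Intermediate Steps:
$w{\left(m \right)} = 1$
$r = 53$
$d = -23$ ($d = -3 - 20 = -23$)
$c = \frac{32585}{3}$ ($c = \frac{\left(-177\right) \left(-184\right) + 17}{3} = \frac{32568 + 17}{3} = \frac{1}{3} \cdot 32585 = \frac{32585}{3} \approx 10862.0$)
$j{\left(l,T \right)} = -23$
$337 \left(r + j{\left(w{\left(2 \right)},0 \right)}\right) - c = 337 \left(53 - 23\right) - \frac{32585}{3} = 337 \cdot 30 - \frac{32585}{3} = 10110 - \frac{32585}{3} = - \frac{2255}{3}$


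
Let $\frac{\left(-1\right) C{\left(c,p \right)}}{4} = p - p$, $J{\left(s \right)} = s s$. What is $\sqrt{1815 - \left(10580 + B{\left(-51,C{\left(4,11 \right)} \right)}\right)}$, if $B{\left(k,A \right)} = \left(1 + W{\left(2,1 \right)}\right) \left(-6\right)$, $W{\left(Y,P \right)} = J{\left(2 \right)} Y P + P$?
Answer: $i \sqrt{8705} \approx 93.301 i$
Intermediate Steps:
$J{\left(s \right)} = s^{2}$
$W{\left(Y,P \right)} = P + 4 P Y$ ($W{\left(Y,P \right)} = 2^{2} Y P + P = 4 Y P + P = 4 P Y + P = P + 4 P Y$)
$C{\left(c,p \right)} = 0$ ($C{\left(c,p \right)} = - 4 \left(p - p\right) = \left(-4\right) 0 = 0$)
$B{\left(k,A \right)} = -60$ ($B{\left(k,A \right)} = \left(1 + 1 \left(1 + 4 \cdot 2\right)\right) \left(-6\right) = \left(1 + 1 \left(1 + 8\right)\right) \left(-6\right) = \left(1 + 1 \cdot 9\right) \left(-6\right) = \left(1 + 9\right) \left(-6\right) = 10 \left(-6\right) = -60$)
$\sqrt{1815 - \left(10580 + B{\left(-51,C{\left(4,11 \right)} \right)}\right)} = \sqrt{1815 - 10520} = \sqrt{-8705} = i \sqrt{8705}$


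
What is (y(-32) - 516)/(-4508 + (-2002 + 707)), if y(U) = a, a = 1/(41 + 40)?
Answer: 41795/470043 ≈ 0.088917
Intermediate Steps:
a = 1/81 ≈ 0.012346
y(U) = 1/81
(y(-32) - 516)/(-4508 + (-2002 + 707)) = (1/81 - 516)/(-4508 + (-2002 + 707)) = -41795/(81*(-4508 - 1295)) = -41795/81/(-5803) = -41795/81*(-1/5803) = 41795/470043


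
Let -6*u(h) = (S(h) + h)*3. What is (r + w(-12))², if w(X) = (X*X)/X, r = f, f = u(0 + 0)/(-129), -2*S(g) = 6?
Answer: 1067089/7396 ≈ 144.28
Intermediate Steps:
S(g) = -3 (S(g) = -½*6 = -3)
u(h) = 3/2 - h/2 (u(h) = -(-3 + h)*3/6 = -(-9 + 3*h)/6 = 3/2 - h/2)
f = -1/86 (f = (3/2 - (0 + 0)/2)/(-129) = (3/2 - ½*0)*(-1/129) = (3/2 + 0)*(-1/129) = (3/2)*(-1/129) = -1/86 ≈ -0.011628)
r = -1/86 ≈ -0.011628
w(X) = X (w(X) = X²/X = X)
(r + w(-12))² = (-1/86 - 12)² = (-1033/86)² = 1067089/7396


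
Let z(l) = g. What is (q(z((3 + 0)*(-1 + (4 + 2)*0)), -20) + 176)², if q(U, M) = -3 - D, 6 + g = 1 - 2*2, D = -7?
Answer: 32400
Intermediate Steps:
g = -9 (g = -6 + (1 - 2*2) = -6 + (1 - 4) = -6 - 3 = -9)
z(l) = -9
q(U, M) = 4 (q(U, M) = -3 - 1*(-7) = -3 + 7 = 4)
(q(z((3 + 0)*(-1 + (4 + 2)*0)), -20) + 176)² = (4 + 176)² = 180² = 32400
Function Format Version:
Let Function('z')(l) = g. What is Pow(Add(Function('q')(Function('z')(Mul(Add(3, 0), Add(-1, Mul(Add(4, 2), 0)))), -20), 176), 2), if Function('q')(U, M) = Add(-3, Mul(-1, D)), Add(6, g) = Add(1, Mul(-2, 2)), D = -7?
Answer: 32400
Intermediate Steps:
g = -9 (g = Add(-6, Add(1, Mul(-2, 2))) = Add(-6, Add(1, -4)) = Add(-6, -3) = -9)
Function('z')(l) = -9
Function('q')(U, M) = 4 (Function('q')(U, M) = Add(-3, Mul(-1, -7)) = Add(-3, 7) = 4)
Pow(Add(Function('q')(Function('z')(Mul(Add(3, 0), Add(-1, Mul(Add(4, 2), 0)))), -20), 176), 2) = Pow(Add(4, 176), 2) = Pow(180, 2) = 32400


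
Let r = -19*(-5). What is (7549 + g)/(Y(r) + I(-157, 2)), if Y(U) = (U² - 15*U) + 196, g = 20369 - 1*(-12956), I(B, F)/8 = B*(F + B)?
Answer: 20437/101238 ≈ 0.20187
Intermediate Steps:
I(B, F) = 8*B*(B + F) (I(B, F) = 8*(B*(F + B)) = 8*(B*(B + F)) = 8*B*(B + F))
r = 95
g = 33325 (g = 20369 + 12956 = 33325)
Y(U) = 196 + U² - 15*U
(7549 + g)/(Y(r) + I(-157, 2)) = (7549 + 33325)/((196 + 95² - 15*95) + 8*(-157)*(-157 + 2)) = 40874/((196 + 9025 - 1425) + 8*(-157)*(-155)) = 40874/(7796 + 194680) = 40874/202476 = 40874*(1/202476) = 20437/101238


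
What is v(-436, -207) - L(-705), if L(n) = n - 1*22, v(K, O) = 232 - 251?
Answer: 708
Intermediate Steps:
v(K, O) = -19
L(n) = -22 + n (L(n) = n - 22 = -22 + n)
v(-436, -207) - L(-705) = -19 - (-22 - 705) = -19 - 1*(-727) = -19 + 727 = 708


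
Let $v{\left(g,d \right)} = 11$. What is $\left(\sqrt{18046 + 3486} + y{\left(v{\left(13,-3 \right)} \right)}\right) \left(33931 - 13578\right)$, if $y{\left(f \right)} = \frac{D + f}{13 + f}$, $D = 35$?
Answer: $\frac{468119}{12} + 40706 \sqrt{5383} \approx 3.0256 \cdot 10^{6}$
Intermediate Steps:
$y{\left(f \right)} = \frac{35 + f}{13 + f}$
$\left(\sqrt{18046 + 3486} + y{\left(v{\left(13,-3 \right)} \right)}\right) \left(33931 - 13578\right) = \left(\sqrt{18046 + 3486} + \frac{35 + 11}{13 + 11}\right) \left(33931 - 13578\right) = \left(\sqrt{21532} + \frac{1}{24} \cdot 46\right) 20353 = \left(2 \sqrt{5383} + \frac{1}{24} \cdot 46\right) 20353 = \left(2 \sqrt{5383} + \frac{23}{12}\right) 20353 = \left(\frac{23}{12} + 2 \sqrt{5383}\right) 20353 = \frac{468119}{12} + 40706 \sqrt{5383}$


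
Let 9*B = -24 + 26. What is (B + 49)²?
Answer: 196249/81 ≈ 2422.8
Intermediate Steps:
B = 2/9 (B = (-24 + 26)/9 = (⅑)*2 = 2/9 ≈ 0.22222)
(B + 49)² = (2/9 + 49)² = (443/9)² = 196249/81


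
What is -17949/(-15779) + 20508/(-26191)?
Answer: 4726017/13331219 ≈ 0.35451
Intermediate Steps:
-17949/(-15779) + 20508/(-26191) = -17949*(-1/15779) + 20508*(-1/26191) = 579/509 - 20508/26191 = 4726017/13331219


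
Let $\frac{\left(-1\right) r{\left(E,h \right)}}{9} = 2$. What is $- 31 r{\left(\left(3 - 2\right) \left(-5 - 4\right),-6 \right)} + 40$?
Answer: $598$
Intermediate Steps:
$r{\left(E,h \right)} = -18$ ($r{\left(E,h \right)} = \left(-9\right) 2 = -18$)
$- 31 r{\left(\left(3 - 2\right) \left(-5 - 4\right),-6 \right)} + 40 = \left(-31\right) \left(-18\right) + 40 = 558 + 40 = 598$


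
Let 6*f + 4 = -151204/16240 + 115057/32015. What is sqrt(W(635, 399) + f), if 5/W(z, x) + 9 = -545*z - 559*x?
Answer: I*sqrt(26976789575591562098)/4081400260 ≈ 1.2726*I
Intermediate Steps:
W(z, x) = 5/(-9 - 559*x - 545*z) (W(z, x) = 5/(-9 + (-545*z - 559*x)) = 5/(-9 + (-559*x - 545*z)) = 5/(-9 - 559*x - 545*z))
f = -84199413/51992360 (f = -2/3 + (-151204/16240 + 115057/32015)/6 = -2/3 + (-151204*1/16240 + 115057*(1/32015))/6 = -2/3 + (-37801/4060 + 115057/32015)/6 = -2/3 + (1/6)*(-148613519/25996180) = -2/3 - 148613519/155977080 = -84199413/51992360 ≈ -1.6195)
sqrt(W(635, 399) + f) = sqrt(-5/(9 + 545*635 + 559*399) - 84199413/51992360) = sqrt(-5/(9 + 346075 + 223041) - 84199413/51992360) = sqrt(-5/569125 - 84199413/51992360) = sqrt(-5*1/569125 - 84199413/51992360) = sqrt(-1/113825 - 84199413/51992360) = sqrt(-66096897773/40814002600) = I*sqrt(26976789575591562098)/4081400260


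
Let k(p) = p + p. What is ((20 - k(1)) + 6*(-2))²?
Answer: 36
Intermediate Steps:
k(p) = 2*p
((20 - k(1)) + 6*(-2))² = ((20 - 2) + 6*(-2))² = ((20 - 1*2) - 12)² = ((20 - 2) - 12)² = (18 - 12)² = 6² = 36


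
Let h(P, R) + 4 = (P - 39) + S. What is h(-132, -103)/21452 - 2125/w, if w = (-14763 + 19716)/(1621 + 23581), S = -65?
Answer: -287211739930/26562939 ≈ -10813.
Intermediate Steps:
h(P, R) = -108 + P (h(P, R) = -4 + ((P - 39) - 65) = -4 + ((-39 + P) - 65) = -4 + (-104 + P) = -108 + P)
w = 4953/25202 ≈ 0.19653
h(-132, -103)/21452 - 2125/w = (-108 - 132)/21452 - 2125/4953/25202 = -240*1/21452 - 2125*25202/4953 = -60/5363 - 53554250/4953 = -287211739930/26562939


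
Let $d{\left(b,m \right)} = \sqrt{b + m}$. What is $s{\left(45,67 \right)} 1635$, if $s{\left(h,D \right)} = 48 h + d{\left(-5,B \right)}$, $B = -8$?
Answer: $3531600 + 1635 i \sqrt{13} \approx 3.5316 \cdot 10^{6} + 5895.1 i$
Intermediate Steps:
$s{\left(h,D \right)} = 48 h + i \sqrt{13}$ ($s{\left(h,D \right)} = 48 h + \sqrt{-5 - 8} = 48 h + \sqrt{-13} = 48 h + i \sqrt{13}$)
$s{\left(45,67 \right)} 1635 = \left(48 \cdot 45 + i \sqrt{13}\right) 1635 = \left(2160 + i \sqrt{13}\right) 1635 = 3531600 + 1635 i \sqrt{13}$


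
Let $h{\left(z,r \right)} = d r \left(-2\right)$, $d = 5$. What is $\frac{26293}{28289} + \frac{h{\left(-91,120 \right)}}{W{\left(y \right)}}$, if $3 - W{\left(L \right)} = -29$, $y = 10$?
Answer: $- \frac{2069089}{56578} \approx -36.571$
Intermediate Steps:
$W{\left(L \right)} = 32$ ($W{\left(L \right)} = 3 - -29 = 3 + 29 = 32$)
$h{\left(z,r \right)} = - 10 r$ ($h{\left(z,r \right)} = 5 r \left(-2\right) = - 10 r$)
$\frac{26293}{28289} + \frac{h{\left(-91,120 \right)}}{W{\left(y \right)}} = \frac{26293}{28289} + \frac{\left(-10\right) 120}{32} = 26293 \cdot \frac{1}{28289} - \frac{75}{2} = \frac{26293}{28289} - \frac{75}{2} = - \frac{2069089}{56578}$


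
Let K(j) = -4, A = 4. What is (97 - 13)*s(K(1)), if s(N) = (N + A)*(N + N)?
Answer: 0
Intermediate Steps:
s(N) = 2*N*(4 + N) (s(N) = (N + 4)*(N + N) = (4 + N)*(2*N) = 2*N*(4 + N))
(97 - 13)*s(K(1)) = (97 - 13)*(2*(-4)*(4 - 4)) = 84*(2*(-4)*0) = 84*0 = 0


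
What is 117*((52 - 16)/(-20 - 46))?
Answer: -702/11 ≈ -63.818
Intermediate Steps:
117*((52 - 16)/(-20 - 46)) = 117*(36/(-66)) = 117*(36*(-1/66)) = 117*(-6/11) = -702/11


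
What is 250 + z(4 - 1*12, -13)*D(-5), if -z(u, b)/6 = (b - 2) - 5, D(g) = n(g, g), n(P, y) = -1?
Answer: 130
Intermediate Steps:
D(g) = -1
z(u, b) = 42 - 6*b (z(u, b) = -6*((b - 2) - 5) = -6*((-2 + b) - 5) = -6*(-7 + b) = 42 - 6*b)
250 + z(4 - 1*12, -13)*D(-5) = 250 + (42 - 6*(-13))*(-1) = 250 + (42 + 78)*(-1) = 250 + 120*(-1) = 250 - 120 = 130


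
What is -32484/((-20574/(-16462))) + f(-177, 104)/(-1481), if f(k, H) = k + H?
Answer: -131994271591/5078349 ≈ -25992.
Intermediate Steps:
f(k, H) = H + k
-32484/((-20574/(-16462))) + f(-177, 104)/(-1481) = -32484/((-20574/(-16462))) + (104 - 177)/(-1481) = -32484/((-20574*(-1/16462))) - 73*(-1/1481) = -32484/10287/8231 + 73/1481 = -32484*8231/10287 + 73/1481 = -89125268/3429 + 73/1481 = -131994271591/5078349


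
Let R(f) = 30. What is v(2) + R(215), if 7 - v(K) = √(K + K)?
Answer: 35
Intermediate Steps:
v(K) = 7 - √2*√K (v(K) = 7 - √(K + K) = 7 - √(2*K) = 7 - √2*√K)
v(2) + R(215) = (7 - √2*√2) + 30 = (7 - 2) + 30 = 5 + 30 = 35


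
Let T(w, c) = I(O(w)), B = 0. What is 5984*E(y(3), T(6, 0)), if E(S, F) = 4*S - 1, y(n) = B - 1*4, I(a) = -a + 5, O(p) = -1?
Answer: -101728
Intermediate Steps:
I(a) = 5 - a
T(w, c) = 6 (T(w, c) = 5 - 1*(-1) = 5 + 1 = 6)
y(n) = -4 (y(n) = 0 - 1*4 = 0 - 4 = -4)
E(S, F) = -1 + 4*S
5984*E(y(3), T(6, 0)) = 5984*(-1 + 4*(-4)) = 5984*(-1 - 16) = 5984*(-17) = -101728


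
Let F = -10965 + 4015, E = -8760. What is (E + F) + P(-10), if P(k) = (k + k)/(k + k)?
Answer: -15709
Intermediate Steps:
F = -6950
P(k) = 1 (P(k) = (2*k)/((2*k)) = (2*k)*(1/(2*k)) = 1)
(E + F) + P(-10) = (-8760 - 6950) + 1 = -15710 + 1 = -15709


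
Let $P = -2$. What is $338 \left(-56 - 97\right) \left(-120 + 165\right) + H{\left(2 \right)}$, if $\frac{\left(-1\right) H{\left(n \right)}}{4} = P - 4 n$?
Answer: $-2327090$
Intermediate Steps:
$H{\left(n \right)} = 8 + 16 n$ ($H{\left(n \right)} = - 4 \left(-2 - 4 n\right) = 8 + 16 n$)
$338 \left(-56 - 97\right) \left(-120 + 165\right) + H{\left(2 \right)} = 338 \left(-56 - 97\right) \left(-120 + 165\right) + \left(8 + 16 \cdot 2\right) = 338 \left(\left(-153\right) 45\right) + \left(8 + 32\right) = 338 \left(-6885\right) + 40 = -2327130 + 40 = -2327090$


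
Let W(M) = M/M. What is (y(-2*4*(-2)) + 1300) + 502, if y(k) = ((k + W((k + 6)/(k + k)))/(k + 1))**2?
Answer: 1803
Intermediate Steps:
W(M) = 1
y(k) = 1 (y(k) = ((k + 1)/(k + 1))**2 = ((1 + k)/(1 + k))**2 = 1**2 = 1)
(y(-2*4*(-2)) + 1300) + 502 = (1 + 1300) + 502 = 1301 + 502 = 1803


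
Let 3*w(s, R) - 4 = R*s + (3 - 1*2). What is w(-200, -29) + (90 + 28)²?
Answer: 15859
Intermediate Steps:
w(s, R) = 5/3 + R*s/3 (w(s, R) = 4/3 + (R*s + (3 - 1*2))/3 = 4/3 + (R*s + (3 - 2))/3 = 4/3 + (R*s + 1)/3 = 4/3 + (1 + R*s)/3 = 4/3 + (⅓ + R*s/3) = 5/3 + R*s/3)
w(-200, -29) + (90 + 28)² = (5/3 + (⅓)*(-29)*(-200)) + (90 + 28)² = (5/3 + 5800/3) + 118² = 1935 + 13924 = 15859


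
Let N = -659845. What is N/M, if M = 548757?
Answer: -659845/548757 ≈ -1.2024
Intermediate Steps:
N/M = -659845/548757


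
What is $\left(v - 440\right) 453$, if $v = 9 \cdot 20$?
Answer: $-117780$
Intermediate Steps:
$v = 180$
$\left(v - 440\right) 453 = \left(180 - 440\right) 453 = \left(-260\right) 453 = -117780$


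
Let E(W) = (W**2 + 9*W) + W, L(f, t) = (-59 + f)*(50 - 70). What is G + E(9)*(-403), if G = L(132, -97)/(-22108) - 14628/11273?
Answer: -4293761222534/62305871 ≈ -68914.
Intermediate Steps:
L(f, t) = 1180 - 20*f (L(f, t) = (-59 + f)*(-20) = 1180 - 20*f)
E(W) = W**2 + 10*W
G = -76734311/62305871 (G = (1180 - 20*132)/(-22108) - 14628/11273 = (1180 - 2640)*(-1/22108) - 14628*1/11273 = -1460*(-1/22108) - 14628/11273 = 365/5527 - 14628/11273 = -76734311/62305871 ≈ -1.2316)
G + E(9)*(-403) = -76734311/62305871 + (9*(10 + 9))*(-403) = -76734311/62305871 + (9*19)*(-403) = -76734311/62305871 + 171*(-403) = -76734311/62305871 - 68913 = -4293761222534/62305871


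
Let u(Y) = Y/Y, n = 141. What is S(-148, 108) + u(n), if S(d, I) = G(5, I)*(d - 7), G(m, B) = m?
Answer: -774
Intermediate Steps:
S(d, I) = -35 + 5*d (S(d, I) = 5*(d - 7) = 5*(-7 + d) = -35 + 5*d)
u(Y) = 1
S(-148, 108) + u(n) = (-35 + 5*(-148)) + 1 = (-35 - 740) + 1 = -775 + 1 = -774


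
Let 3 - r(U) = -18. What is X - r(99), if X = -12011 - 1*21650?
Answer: -33682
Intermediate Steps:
r(U) = 21 (r(U) = 3 - 1*(-18) = 3 + 18 = 21)
X = -33661 (X = -12011 - 21650 = -33661)
X - r(99) = -33661 - 1*21 = -33661 - 21 = -33682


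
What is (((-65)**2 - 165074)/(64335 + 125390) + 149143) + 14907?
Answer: 31124225401/189725 ≈ 1.6405e+5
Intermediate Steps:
(((-65)**2 - 165074)/(64335 + 125390) + 149143) + 14907 = ((4225 - 165074)/189725 + 149143) + 14907 = (-160849*1/189725 + 149143) + 14907 = (-160849/189725 + 149143) + 14907 = 28295994826/189725 + 14907 = 31124225401/189725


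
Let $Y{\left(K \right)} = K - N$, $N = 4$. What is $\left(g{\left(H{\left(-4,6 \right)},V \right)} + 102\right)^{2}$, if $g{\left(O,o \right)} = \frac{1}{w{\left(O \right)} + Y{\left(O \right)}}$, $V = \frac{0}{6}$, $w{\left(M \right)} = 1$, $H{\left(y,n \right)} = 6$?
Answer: $\frac{94249}{9} \approx 10472.0$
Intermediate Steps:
$V = 0$ ($V = 0 \cdot \frac{1}{6} = 0$)
$Y{\left(K \right)} = -4 + K$ ($Y{\left(K \right)} = K - 4 = -4 + K$)
$g{\left(O,o \right)} = \frac{1}{-3 + O}$ ($g{\left(O,o \right)} = \frac{1}{1 + \left(-4 + O\right)} = \frac{1}{-3 + O}$)
$\left(g{\left(H{\left(-4,6 \right)},V \right)} + 102\right)^{2} = \left(\frac{1}{-3 + 6} + 102\right)^{2} = \left(\frac{1}{3} + 102\right)^{2} = \left(\frac{307}{3}\right)^{2} = \frac{94249}{9}$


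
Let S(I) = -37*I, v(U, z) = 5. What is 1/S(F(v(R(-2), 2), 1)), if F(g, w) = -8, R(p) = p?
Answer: 1/296 ≈ 0.0033784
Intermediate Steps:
1/S(F(v(R(-2), 2), 1)) = 1/(-37*(-8)) = 1/296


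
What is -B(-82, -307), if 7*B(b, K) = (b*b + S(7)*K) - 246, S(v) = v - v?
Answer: -6478/7 ≈ -925.43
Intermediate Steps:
S(v) = 0
B(b, K) = -246/7 + b²/7 (B(b, K) = ((b*b + 0*K) - 246)/7 = ((b² + 0) - 246)/7 = (b² - 246)/7 = (-246 + b²)/7 = -246/7 + b²/7)
-B(-82, -307) = -(-246/7 + (⅐)*(-82)²) = -(-246/7 + (⅐)*6724) = -(-246/7 + 6724/7) = -1*6478/7 = -6478/7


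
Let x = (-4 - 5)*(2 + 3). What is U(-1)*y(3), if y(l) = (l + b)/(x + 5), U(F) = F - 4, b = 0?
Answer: 3/8 ≈ 0.37500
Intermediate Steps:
U(F) = -4 + F
x = -45 (x = -9*5 = -45)
y(l) = -l/40 (y(l) = (l + 0)/(-45 + 5) = l/(-40) = l*(-1/40) = -l/40)
U(-1)*y(3) = (-4 - 1)*(-1/40*3) = -5*(-3/40) = 3/8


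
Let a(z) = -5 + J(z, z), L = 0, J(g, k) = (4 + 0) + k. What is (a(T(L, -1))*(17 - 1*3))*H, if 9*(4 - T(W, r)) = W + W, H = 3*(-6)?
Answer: -756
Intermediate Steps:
H = -18
J(g, k) = 4 + k
T(W, r) = 4 - 2*W/9 (T(W, r) = 4 - (W + W)/9 = 4 - 2*W/9)
a(z) = -1 + z (a(z) = -5 + (4 + z) = -1 + z)
(a(T(L, -1))*(17 - 1*3))*H = ((-1 + (4 - 2/9*0))*(17 - 1*3))*(-18) = ((-1 + (4 + 0))*(17 - 3))*(-18) = ((-1 + 4)*14)*(-18) = (3*14)*(-18) = 42*(-18) = -756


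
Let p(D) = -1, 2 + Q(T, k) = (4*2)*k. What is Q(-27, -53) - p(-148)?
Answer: -425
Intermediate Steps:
Q(T, k) = -2 + 8*k (Q(T, k) = -2 + (4*2)*k = -2 + 8*k)
Q(-27, -53) - p(-148) = (-2 + 8*(-53)) - 1*(-1) = (-2 - 424) + 1 = -426 + 1 = -425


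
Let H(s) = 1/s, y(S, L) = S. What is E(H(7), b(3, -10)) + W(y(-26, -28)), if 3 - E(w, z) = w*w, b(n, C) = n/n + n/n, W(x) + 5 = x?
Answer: -1373/49 ≈ -28.020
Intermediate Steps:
W(x) = -5 + x
b(n, C) = 2 (b(n, C) = 1 + 1 = 2)
E(w, z) = 3 - w² (E(w, z) = 3 - w*w = 3 - w²)
E(H(7), b(3, -10)) + W(y(-26, -28)) = (3 - (1/7)²) + (-5 - 26) = (3 - (⅐)²) - 31 = (3 - 1*1/49) - 31 = (3 - 1/49) - 31 = 146/49 - 31 = -1373/49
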